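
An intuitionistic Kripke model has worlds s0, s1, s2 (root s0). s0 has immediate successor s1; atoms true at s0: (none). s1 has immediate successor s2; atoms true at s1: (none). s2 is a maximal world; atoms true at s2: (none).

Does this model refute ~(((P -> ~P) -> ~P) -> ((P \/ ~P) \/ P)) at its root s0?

s0 ||-/- ~(((P -> ~P) -> ~P) -> ((P \/ ~P) \/ P)) since s0 is accessible from s0 and s0 ||- ((P -> ~P) -> ~P) -> ((P \/ ~P) \/ P).
s0 ||- ((P -> ~P) -> ~P) -> ((P \/ ~P) \/ P): every world accessible from s0 that forces (P -> ~P) -> ~P (namely s0, s1, s2) also forces (P \/ ~P) \/ P.
So the root s0 does not force ~(((P -> ~P) -> ~P) -> ((P \/ ~P) \/ P)); the model is a countermodel.

Yes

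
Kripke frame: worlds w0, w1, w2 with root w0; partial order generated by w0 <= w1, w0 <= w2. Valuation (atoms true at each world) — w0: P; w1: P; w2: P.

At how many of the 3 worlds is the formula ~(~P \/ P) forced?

0

w0: does not force it — w0 ||-/- ~(~P \/ P) since w0 is accessible from w0 and w0 ||- ~P \/ P.
w1: does not force it — w1 ||-/- ~(~P \/ P) since w1 is accessible from w1 and w1 ||- ~P \/ P.
w2: does not force it — w2 ||-/- ~(~P \/ P) since w2 is accessible from w2 and w2 ||- ~P \/ P.
Worlds forcing the formula: { }.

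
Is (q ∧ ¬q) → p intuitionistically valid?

Yes

This is an instance of ex falso quodlibet, which is intuitionistically derivable.
No world can force both q and ¬q, so the antecedent q ∧ ¬q is never forced and the implication holds vacuously at every world.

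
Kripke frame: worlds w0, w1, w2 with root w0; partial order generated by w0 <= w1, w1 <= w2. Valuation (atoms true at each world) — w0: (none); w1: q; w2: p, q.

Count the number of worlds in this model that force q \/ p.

w0: does not force it — w0 ||-/- q \/ p: neither disjunct is forced at w0.
w1: forces it.
w2: forces it.
Worlds forcing the formula: {w1, w2}.

2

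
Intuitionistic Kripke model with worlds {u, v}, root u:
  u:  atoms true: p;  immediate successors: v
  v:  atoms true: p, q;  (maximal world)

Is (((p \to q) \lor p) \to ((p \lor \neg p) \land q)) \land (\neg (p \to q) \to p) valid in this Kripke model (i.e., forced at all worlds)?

Not every world: u \nVdash (((p \to q) \lor p) \to ((p \lor \neg p) \land q)) \land (\neg (p \to q) \to p).
u \nVdash (((p \to q) \lor p) \to ((p \lor \neg p) \land q)) \land (\neg (p \to q) \to p) since u fails ((p \to q) \lor p) \to ((p \lor \neg p) \land q).

No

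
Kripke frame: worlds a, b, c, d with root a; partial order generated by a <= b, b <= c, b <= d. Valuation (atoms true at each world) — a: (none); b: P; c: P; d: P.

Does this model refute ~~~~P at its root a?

No

a ||- ~~~~P: no world accessible from a forces ~~~P.
So the root a forces ~~~~P; the model is not a countermodel.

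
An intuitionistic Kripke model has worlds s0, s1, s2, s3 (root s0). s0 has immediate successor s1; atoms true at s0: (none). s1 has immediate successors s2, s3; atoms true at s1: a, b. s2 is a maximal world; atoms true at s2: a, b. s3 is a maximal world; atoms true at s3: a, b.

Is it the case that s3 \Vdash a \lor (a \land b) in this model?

Yes

s3 \Vdash a \lor (a \land b) via the disjunct a.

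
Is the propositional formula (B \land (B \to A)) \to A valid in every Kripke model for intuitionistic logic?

This is modus ponens in implicational form, which is intuitionistically derivable.
If a world forces B and B \to A, then applying the implication at that world (which is accessible from itself) gives A.

Yes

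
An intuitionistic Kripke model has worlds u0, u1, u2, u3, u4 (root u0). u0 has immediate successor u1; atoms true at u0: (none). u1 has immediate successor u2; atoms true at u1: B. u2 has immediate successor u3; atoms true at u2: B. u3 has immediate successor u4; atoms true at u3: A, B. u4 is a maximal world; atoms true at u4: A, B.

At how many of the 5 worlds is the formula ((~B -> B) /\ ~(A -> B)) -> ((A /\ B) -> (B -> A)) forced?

u0: forces it.
u1: forces it.
u2: forces it.
u3: forces it.
u4: forces it.
Worlds forcing the formula: {u0, u1, u2, u3, u4}.

5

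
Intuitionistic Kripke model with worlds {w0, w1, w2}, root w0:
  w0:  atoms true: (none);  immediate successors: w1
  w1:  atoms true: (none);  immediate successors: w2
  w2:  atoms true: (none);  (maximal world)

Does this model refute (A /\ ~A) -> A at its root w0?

w0 ||- (A /\ ~A) -> A vacuously: no world accessible from w0 forces the antecedent A /\ ~A.
So the root w0 forces (A /\ ~A) -> A; the model is not a countermodel.

No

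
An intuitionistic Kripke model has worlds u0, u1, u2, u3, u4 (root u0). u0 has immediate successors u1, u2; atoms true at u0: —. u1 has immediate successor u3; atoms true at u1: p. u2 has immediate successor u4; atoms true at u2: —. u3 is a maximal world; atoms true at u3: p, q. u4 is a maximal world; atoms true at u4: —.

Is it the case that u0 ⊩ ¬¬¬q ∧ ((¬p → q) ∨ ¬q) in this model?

u0 ⊮ ¬¬¬q ∧ ((¬p → q) ∨ ¬q) since u0 fails ¬¬¬q.

No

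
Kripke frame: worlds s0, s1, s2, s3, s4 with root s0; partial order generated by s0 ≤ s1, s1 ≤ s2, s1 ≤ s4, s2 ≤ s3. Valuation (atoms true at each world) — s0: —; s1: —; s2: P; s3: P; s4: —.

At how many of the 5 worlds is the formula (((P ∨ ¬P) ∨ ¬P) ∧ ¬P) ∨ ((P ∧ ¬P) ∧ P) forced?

s0: does not force it — s0 ⊮ (((P ∨ ¬P) ∨ ¬P) ∧ ¬P) ∨ ((P ∧ ¬P) ∧ P): neither disjunct is forced at s0.
s1: does not force it.
s2: does not force it.
s3: does not force it.
s4: forces it.
Worlds forcing the formula: {s4}.

1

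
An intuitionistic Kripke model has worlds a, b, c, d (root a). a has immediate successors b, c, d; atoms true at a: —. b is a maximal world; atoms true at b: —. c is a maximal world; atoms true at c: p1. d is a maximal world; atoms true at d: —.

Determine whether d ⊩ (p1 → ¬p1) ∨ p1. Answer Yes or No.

Yes

d ⊩ (p1 → ¬p1) ∨ p1 via the disjunct p1 → ¬p1.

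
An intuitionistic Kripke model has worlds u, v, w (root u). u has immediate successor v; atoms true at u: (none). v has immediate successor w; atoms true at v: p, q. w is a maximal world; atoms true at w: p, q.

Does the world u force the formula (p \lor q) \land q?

u \nVdash (p \lor q) \land q since u fails p \lor q.

No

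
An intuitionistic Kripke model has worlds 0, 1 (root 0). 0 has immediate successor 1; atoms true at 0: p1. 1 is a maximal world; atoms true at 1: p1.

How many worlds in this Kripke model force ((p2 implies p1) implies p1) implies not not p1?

2

0: forces it.
1: forces it.
Worlds forcing the formula: {0, 1}.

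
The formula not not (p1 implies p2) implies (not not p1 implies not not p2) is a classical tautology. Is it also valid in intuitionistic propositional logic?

Yes

This is the distribution of double negation over implication, which is intuitionistically derivable.
Assume not not (p1 implies p2) and not not p1; suppose not p2. Then p1 implies p2 would give not p1 (by contraposition), contradicting not not p1; so not (p1 implies p2), contradicting not not (p1 implies p2). Hence not not p2.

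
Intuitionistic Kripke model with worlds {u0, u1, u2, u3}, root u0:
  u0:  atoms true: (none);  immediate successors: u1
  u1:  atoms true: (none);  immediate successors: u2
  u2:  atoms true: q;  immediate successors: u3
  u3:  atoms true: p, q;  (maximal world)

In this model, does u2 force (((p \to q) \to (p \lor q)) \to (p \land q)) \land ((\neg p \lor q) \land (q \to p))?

u2 \nVdash (((p \to q) \to (p \lor q)) \to (p \land q)) \land ((\neg p \lor q) \land (q \to p)) since u2 fails ((p \to q) \to (p \lor q)) \to (p \land q).

No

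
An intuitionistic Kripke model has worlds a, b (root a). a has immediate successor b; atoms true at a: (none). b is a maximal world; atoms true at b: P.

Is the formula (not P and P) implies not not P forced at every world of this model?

a forces (not P and P) implies not not P vacuously: no world accessible from a forces the antecedent not P and P.
Since the root a forces (not P and P) implies not not P and forcing is persistent (monotone upward), every world forces it.

Yes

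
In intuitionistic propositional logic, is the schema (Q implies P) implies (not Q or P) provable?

This is the material-implication-as-disjunction principle, which is not intuitionistically valid.
A Kripke countermodel: worlds u, v; order generated by u <= v; atoms true at each world — u:{}; v:{P,Q}.
u does not force (Q implies P) implies (not Q or P): already at u itself, u forces Q implies P but u does not force not Q or P.
u does not force not Q or P: neither disjunct is forced at u.
u does not force not Q since v is accessible from u and v forces Q.
So the root u does not force the formula.

No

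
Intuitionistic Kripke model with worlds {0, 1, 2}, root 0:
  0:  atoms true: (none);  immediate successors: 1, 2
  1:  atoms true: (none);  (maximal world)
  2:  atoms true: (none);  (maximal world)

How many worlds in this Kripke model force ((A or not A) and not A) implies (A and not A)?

0: does not force it — 0 does not force ((A or not A) and not A) implies (A and not A): already at 0 itself, 0 forces (A or not A) and not A but 0 does not force A and not A.
1: does not force it — 1 does not force ((A or not A) and not A) implies (A and not A): already at 1 itself, 1 forces (A or not A) and not A but 1 does not force A and not A.
2: does not force it.
Worlds forcing the formula: { }.

0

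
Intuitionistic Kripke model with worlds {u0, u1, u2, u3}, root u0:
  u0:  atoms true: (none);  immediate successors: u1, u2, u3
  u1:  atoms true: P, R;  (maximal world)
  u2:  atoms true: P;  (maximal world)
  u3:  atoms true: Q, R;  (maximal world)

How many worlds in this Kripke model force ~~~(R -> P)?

1

u0: does not force it — u0 ||-/- ~~~(R -> P) since u1 is accessible from u0 and u1 ||- ~~(R -> P).
u1: does not force it — u1 ||-/- ~~~(R -> P) since u1 is accessible from u1 and u1 ||- ~~(R -> P).
u2: does not force it — u2 ||-/- ~~~(R -> P) since u2 is accessible from u2 and u2 ||- ~~(R -> P).
u3: forces it.
Worlds forcing the formula: {u3}.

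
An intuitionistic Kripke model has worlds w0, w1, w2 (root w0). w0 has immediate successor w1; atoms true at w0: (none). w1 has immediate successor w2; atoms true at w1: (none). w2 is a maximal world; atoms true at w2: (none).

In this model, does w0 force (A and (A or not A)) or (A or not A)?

w0 forces (A and (A or not A)) or (A or not A) via the disjunct A or not A.

Yes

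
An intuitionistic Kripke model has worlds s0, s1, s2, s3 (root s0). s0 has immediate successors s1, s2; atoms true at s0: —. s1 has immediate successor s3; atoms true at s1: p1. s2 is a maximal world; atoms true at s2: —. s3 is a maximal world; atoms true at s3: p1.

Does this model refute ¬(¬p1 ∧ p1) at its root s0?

No

s0 ⊩ ¬(¬p1 ∧ p1): no world accessible from s0 forces ¬p1 ∧ p1.
So the root s0 forces ¬(¬p1 ∧ p1); the model is not a countermodel.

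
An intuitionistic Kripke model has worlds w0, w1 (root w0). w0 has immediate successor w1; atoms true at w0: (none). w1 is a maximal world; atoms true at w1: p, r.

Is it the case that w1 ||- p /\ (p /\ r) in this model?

Yes

w1 ||- p /\ (p /\ r) since w1 forces both conjuncts.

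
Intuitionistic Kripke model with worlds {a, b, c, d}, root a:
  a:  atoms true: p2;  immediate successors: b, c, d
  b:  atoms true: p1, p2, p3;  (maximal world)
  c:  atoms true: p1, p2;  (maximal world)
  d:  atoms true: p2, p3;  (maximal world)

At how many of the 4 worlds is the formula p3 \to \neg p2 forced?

a: does not force it — a \nVdash p3 \to \neg p2: at the accessible world b, b \Vdash p3 but b \nVdash \neg p2.
b: does not force it — b \nVdash p3 \to \neg p2: already at b itself, b \Vdash p3 but b \nVdash \neg p2.
c: forces it.
d: does not force it.
Worlds forcing the formula: {c}.

1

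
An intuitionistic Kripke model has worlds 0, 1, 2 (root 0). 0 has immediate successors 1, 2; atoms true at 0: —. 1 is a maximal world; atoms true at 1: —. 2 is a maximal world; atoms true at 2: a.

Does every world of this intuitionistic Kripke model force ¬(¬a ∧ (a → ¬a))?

No

Not every world: 0 ⊮ ¬(¬a ∧ (a → ¬a)).
0 ⊮ ¬(¬a ∧ (a → ¬a)) since 1 is accessible from 0 and 1 ⊩ ¬a ∧ (a → ¬a).
1 ⊩ ¬a ∧ (a → ¬a) since 1 forces both conjuncts.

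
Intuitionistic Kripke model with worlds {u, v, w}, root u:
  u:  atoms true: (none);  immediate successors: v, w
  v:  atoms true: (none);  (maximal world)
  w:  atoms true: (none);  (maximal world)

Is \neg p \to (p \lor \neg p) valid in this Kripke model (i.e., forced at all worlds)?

u \Vdash \neg p \to (p \lor \neg p): every world accessible from u that forces \neg p (namely u, v, w) also forces p \lor \neg p.
Since the root u forces \neg p \to (p \lor \neg p) and forcing is persistent (monotone upward), every world forces it.

Yes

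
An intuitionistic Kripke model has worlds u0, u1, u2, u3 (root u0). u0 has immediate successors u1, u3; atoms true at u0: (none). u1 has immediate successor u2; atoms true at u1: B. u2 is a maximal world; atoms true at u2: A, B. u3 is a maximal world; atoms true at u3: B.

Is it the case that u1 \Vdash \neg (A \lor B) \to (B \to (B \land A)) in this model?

Yes

u1 \Vdash \neg (A \lor B) \to (B \to (B \land A)) vacuously: no world accessible from u1 forces the antecedent \neg (A \lor B).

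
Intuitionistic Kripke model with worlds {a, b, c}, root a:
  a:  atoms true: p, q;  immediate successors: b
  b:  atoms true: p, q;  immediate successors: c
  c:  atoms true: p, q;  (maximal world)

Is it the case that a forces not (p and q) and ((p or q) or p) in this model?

No

a does not force not (p and q) and ((p or q) or p) since a fails not (p and q).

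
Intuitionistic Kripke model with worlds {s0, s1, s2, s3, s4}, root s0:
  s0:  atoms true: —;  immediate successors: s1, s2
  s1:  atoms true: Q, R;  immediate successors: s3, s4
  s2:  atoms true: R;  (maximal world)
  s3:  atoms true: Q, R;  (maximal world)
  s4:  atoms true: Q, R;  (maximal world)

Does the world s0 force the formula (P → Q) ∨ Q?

Yes

s0 ⊩ (P → Q) ∨ Q via the disjunct P → Q.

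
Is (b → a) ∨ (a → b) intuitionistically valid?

This is the Gödel–Dummett linearity axiom, which is not intuitionistically valid.
A Kripke countermodel: worlds s0, s1, s2; order generated by s0 ≤ s1, s0 ≤ s2; atoms true at each world — s0:{}; s1:{b}; s2:{a}.
s0 ⊮ (b → a) ∨ (a → b): neither disjunct is forced at s0.
s0 ⊮ b → a: at the accessible world s1, s1 ⊩ b but s1 ⊮ a.
s1 lacks atom a, so s1 ⊮ a.
So the root s0 does not force the formula.

No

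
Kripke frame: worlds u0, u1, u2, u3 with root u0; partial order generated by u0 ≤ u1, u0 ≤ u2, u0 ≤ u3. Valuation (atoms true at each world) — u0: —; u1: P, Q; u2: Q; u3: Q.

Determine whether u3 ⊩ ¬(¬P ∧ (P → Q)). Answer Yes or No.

u3 ⊮ ¬(¬P ∧ (P → Q)) since u3 is accessible from u3 and u3 ⊩ ¬P ∧ (P → Q).
u3 ⊩ ¬P ∧ (P → Q) since u3 forces both conjuncts.

No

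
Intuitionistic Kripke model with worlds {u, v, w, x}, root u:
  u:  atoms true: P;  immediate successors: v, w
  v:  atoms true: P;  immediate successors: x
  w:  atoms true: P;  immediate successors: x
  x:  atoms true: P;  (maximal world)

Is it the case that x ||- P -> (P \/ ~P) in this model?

x ||- P -> (P \/ ~P): every world accessible from x that forces P (namely x) also forces P \/ ~P.

Yes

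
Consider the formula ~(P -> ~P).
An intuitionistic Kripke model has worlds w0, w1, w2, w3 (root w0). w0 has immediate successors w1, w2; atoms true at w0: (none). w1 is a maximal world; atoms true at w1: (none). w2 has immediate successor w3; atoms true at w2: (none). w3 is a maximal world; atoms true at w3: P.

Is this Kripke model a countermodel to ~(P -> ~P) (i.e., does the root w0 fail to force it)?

w0 ||-/- ~(P -> ~P) since w1 is accessible from w0 and w1 ||- P -> ~P.
w1 ||- P -> ~P vacuously: no world accessible from w1 forces the antecedent P.
So the root w0 does not force ~(P -> ~P); the model is a countermodel.

Yes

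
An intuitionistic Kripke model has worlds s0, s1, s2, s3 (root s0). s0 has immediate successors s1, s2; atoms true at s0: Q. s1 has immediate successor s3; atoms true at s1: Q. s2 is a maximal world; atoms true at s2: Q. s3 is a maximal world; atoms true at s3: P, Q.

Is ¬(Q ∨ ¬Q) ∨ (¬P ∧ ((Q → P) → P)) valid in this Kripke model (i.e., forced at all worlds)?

Not every world: s0 ⊮ ¬(Q ∨ ¬Q) ∨ (¬P ∧ ((Q → P) → P)).
s0 ⊮ ¬(Q ∨ ¬Q) ∨ (¬P ∧ ((Q → P) → P)): neither disjunct is forced at s0.
s0 ⊮ ¬(Q ∨ ¬Q) since s0 is accessible from s0 and s0 ⊩ Q ∨ ¬Q.
s0 ⊩ Q ∨ ¬Q via the disjunct Q.

No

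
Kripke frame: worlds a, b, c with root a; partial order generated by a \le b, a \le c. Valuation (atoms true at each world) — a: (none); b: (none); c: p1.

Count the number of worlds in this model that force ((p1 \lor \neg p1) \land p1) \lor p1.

a: does not force it — a \nVdash ((p1 \lor \neg p1) \land p1) \lor p1: neither disjunct is forced at a.
b: does not force it.
c: forces it.
Worlds forcing the formula: {c}.

1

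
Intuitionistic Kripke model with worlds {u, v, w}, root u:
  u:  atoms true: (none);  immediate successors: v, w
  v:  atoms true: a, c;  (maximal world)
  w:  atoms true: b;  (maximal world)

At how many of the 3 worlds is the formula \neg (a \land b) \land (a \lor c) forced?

u: does not force it — u \nVdash \neg (a \land b) \land (a \lor c) since u fails a \lor c.
v: forces it.
w: does not force it — w \nVdash \neg (a \land b) \land (a \lor c) since w fails a \lor c.
Worlds forcing the formula: {v}.

1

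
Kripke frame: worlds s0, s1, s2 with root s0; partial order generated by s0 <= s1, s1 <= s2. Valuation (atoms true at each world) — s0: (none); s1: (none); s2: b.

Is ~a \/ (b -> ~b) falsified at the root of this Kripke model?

No

s0 ||- ~a \/ (b -> ~b) via the disjunct ~a.
So the root s0 forces ~a \/ (b -> ~b); the model is not a countermodel.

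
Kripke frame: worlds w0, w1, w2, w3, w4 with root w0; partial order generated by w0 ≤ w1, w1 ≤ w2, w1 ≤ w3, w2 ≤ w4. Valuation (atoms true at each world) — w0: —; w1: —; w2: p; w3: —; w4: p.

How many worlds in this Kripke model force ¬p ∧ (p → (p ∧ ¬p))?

1

w0: does not force it — w0 ⊮ ¬p ∧ (p → (p ∧ ¬p)) since w0 fails ¬p.
w1: does not force it — w1 ⊮ ¬p ∧ (p → (p ∧ ¬p)) since w1 fails ¬p.
w2: does not force it — w2 ⊮ ¬p ∧ (p → (p ∧ ¬p)) since w2 fails ¬p.
w3: forces it.
w4: does not force it.
Worlds forcing the formula: {w3}.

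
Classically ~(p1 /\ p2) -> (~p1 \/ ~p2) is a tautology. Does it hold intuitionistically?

This is the constructively invalid direction of De Morgan's law for conjunction, which is not intuitionistically valid.
A Kripke countermodel: worlds a, b, c; order generated by a <= b, a <= c; atoms true at each world — a:{}; b:{p1}; c:{p2}.
a ||-/- ~(p1 /\ p2) -> (~p1 \/ ~p2): already at a itself, a ||- ~(p1 /\ p2) but a ||-/- ~p1 \/ ~p2.
a ||-/- ~p1 \/ ~p2: neither disjunct is forced at a.
a ||-/- ~p1 since b is accessible from a and b ||- p1.
So the root a does not force the formula.

No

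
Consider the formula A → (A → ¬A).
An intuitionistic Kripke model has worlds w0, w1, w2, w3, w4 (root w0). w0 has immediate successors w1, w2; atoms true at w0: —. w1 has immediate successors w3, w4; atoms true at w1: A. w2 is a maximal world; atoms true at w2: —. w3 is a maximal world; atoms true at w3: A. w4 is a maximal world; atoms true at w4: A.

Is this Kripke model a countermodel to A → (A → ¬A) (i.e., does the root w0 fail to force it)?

Yes

w0 ⊮ A → (A → ¬A): at the accessible world w1, w1 ⊩ A but w1 ⊮ A → ¬A.
w1 ⊮ A → ¬A: already at w1 itself, w1 ⊩ A but w1 ⊮ ¬A.
w1 ⊮ ¬A since w1 is accessible from w1 and w1 ⊩ A.
So the root w0 does not force A → (A → ¬A); the model is a countermodel.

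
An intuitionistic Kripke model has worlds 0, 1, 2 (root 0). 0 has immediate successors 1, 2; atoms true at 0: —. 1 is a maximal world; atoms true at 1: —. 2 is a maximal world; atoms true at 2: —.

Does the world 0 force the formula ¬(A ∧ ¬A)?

Yes

0 ⊩ ¬(A ∧ ¬A): no world accessible from 0 forces A ∧ ¬A.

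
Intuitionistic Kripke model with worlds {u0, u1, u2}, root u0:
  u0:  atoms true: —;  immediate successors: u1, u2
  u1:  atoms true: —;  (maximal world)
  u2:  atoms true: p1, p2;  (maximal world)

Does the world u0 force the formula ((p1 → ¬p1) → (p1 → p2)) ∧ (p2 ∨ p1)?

No

u0 ⊮ ((p1 → ¬p1) → (p1 → p2)) ∧ (p2 ∨ p1) since u0 fails p2 ∨ p1.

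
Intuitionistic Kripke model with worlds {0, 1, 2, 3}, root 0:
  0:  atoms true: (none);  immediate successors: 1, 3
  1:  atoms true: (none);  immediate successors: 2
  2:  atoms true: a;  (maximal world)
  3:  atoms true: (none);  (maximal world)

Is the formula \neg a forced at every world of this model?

No

Not every world: 0 \nVdash \neg a.
0 \nVdash \neg a since 2 is accessible from 0 and 2 \Vdash a.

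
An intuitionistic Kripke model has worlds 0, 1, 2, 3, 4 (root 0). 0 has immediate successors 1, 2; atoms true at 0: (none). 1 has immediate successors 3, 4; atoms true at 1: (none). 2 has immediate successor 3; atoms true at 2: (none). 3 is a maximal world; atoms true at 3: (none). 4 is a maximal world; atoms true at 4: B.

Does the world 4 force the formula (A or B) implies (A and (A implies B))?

No

4 does not force (A or B) implies (A and (A implies B)): already at 4 itself, 4 forces A or B but 4 does not force A and (A implies B).
4 does not force A and (A implies B) since 4 fails A.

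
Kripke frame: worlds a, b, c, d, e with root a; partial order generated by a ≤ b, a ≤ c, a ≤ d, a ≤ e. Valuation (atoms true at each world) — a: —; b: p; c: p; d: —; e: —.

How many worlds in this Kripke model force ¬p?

a: does not force it — a ⊮ ¬p since b is accessible from a and b ⊩ p.
b: does not force it — b ⊮ ¬p since b is accessible from b and b ⊩ p.
c: does not force it.
d: forces it.
e: forces it.
Worlds forcing the formula: {d, e}.

2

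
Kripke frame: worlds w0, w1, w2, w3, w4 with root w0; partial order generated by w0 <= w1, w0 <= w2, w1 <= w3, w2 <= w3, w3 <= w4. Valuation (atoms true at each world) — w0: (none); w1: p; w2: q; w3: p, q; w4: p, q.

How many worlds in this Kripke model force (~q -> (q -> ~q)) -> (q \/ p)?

4

w0: does not force it — w0 ||-/- (~q -> (q -> ~q)) -> (q \/ p): already at w0 itself, w0 ||- ~q -> (q -> ~q) but w0 ||-/- q \/ p.
w1: forces it.
w2: forces it.
w3: forces it.
w4: forces it.
Worlds forcing the formula: {w1, w2, w3, w4}.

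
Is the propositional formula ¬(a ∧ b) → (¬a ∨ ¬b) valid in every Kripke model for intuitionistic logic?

This is the constructively invalid direction of De Morgan's law for conjunction, which is not intuitionistically valid.
A Kripke countermodel: worlds s0, s1, s2; order generated by s0 ≤ s1, s0 ≤ s2; atoms true at each world — s0:{}; s1:{a}; s2:{b}.
s0 ⊮ ¬(a ∧ b) → (¬a ∨ ¬b): already at s0 itself, s0 ⊩ ¬(a ∧ b) but s0 ⊮ ¬a ∨ ¬b.
s0 ⊮ ¬a ∨ ¬b: neither disjunct is forced at s0.
s0 ⊮ ¬a since s1 is accessible from s0 and s1 ⊩ a.
So the root s0 does not force the formula.

No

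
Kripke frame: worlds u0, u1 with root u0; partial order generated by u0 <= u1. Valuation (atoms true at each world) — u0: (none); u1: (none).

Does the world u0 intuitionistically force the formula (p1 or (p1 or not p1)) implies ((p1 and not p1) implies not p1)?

Yes

u0 forces (p1 or (p1 or not p1)) implies ((p1 and not p1) implies not p1): every world accessible from u0 that forces p1 or (p1 or not p1) (namely u0, u1) also forces (p1 and not p1) implies not p1.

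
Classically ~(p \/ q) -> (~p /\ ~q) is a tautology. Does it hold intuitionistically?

Yes

This is a constructively valid De Morgan direction (negated disjunction to conjunction of negations), which is intuitionistically derivable.
From ~(p \/ q): if p held then p \/ q would, contradiction — so ~p; similarly ~q.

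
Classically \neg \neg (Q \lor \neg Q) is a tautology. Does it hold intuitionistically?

Yes

This is the double negation of excluded middle, which is intuitionistically derivable.
Assuming \neg (Q \lor \neg Q): from Q we'd get Q \lor \neg Q, so \neg Q; but then Q \lor \neg Q again — contradiction. Hence \neg \neg (Q \lor \neg Q).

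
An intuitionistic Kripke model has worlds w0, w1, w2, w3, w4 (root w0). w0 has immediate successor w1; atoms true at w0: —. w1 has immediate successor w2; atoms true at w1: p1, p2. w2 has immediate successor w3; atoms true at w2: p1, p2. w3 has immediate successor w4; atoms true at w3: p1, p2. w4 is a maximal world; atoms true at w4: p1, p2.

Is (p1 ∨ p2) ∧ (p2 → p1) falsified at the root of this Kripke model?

Yes

w0 ⊮ (p1 ∨ p2) ∧ (p2 → p1) since w0 fails p1 ∨ p2.
So the root w0 does not force (p1 ∨ p2) ∧ (p2 → p1); the model is a countermodel.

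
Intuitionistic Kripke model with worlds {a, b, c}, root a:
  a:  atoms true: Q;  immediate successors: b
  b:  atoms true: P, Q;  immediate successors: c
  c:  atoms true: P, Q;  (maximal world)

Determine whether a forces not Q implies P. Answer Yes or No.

a forces not Q implies P vacuously: no world accessible from a forces the antecedent not Q.

Yes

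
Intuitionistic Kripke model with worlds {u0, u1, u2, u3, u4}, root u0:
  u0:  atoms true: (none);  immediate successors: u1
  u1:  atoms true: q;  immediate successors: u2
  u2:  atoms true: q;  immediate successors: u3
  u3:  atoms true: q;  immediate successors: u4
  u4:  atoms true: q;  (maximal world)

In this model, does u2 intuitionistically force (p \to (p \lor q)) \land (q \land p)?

No

u2 \nVdash (p \to (p \lor q)) \land (q \land p) since u2 fails q \land p.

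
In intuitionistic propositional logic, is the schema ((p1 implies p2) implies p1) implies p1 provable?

No

This is Peirce's law, which is not intuitionistically valid.
A Kripke countermodel: worlds a, b; order generated by a <= b; atoms true at each world — a:{}; b:{p1}.
a does not force ((p1 implies p2) implies p1) implies p1: already at a itself, a forces (p1 implies p2) implies p1 but a does not force p1.
a lacks atom p1, so a does not force p1.
So the root a does not force the formula.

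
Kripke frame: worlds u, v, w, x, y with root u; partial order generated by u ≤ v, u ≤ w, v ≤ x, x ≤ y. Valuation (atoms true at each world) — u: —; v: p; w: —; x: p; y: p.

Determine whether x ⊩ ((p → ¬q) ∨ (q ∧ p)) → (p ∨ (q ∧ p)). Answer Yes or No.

x ⊩ ((p → ¬q) ∨ (q ∧ p)) → (p ∨ (q ∧ p)): every world accessible from x that forces (p → ¬q) ∨ (q ∧ p) (namely x, y) also forces p ∨ (q ∧ p).

Yes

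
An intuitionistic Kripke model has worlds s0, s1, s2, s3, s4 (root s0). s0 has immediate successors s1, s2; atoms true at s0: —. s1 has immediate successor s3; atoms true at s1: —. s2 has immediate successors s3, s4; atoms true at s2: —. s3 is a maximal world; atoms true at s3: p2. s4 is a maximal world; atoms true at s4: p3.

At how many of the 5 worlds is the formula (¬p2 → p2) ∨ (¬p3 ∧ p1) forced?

2

s0: does not force it — s0 ⊮ (¬p2 → p2) ∨ (¬p3 ∧ p1): neither disjunct is forced at s0.
s1: forces it.
s2: does not force it.
s3: forces it.
s4: does not force it.
Worlds forcing the formula: {s1, s3}.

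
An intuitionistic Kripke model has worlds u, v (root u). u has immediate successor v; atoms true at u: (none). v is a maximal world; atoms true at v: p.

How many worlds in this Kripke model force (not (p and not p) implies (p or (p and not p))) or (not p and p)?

1

u: does not force it — u does not force (not (p and not p) implies (p or (p and not p))) or (not p and p): neither disjunct is forced at u.
v: forces it.
Worlds forcing the formula: {v}.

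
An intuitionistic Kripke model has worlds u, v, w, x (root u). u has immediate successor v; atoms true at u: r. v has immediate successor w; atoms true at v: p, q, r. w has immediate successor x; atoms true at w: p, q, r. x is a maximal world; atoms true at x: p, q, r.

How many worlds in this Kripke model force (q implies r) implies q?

u: does not force it — u does not force (q implies r) implies q: already at u itself, u forces q implies r but u does not force q.
v: forces it.
w: forces it.
x: forces it.
Worlds forcing the formula: {v, w, x}.

3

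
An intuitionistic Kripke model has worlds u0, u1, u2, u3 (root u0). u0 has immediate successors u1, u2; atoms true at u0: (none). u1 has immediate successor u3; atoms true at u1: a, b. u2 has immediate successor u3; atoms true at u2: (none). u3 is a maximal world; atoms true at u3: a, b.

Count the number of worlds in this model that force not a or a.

u0: does not force it — u0 does not force not a or a: neither disjunct is forced at u0.
u1: forces it.
u2: does not force it — u2 does not force not a or a: neither disjunct is forced at u2.
u3: forces it.
Worlds forcing the formula: {u1, u3}.

2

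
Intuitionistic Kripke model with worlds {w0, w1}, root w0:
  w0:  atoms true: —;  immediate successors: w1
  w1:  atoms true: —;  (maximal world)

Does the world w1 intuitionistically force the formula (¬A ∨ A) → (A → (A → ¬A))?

w1 ⊩ (¬A ∨ A) → (A → (A → ¬A)): every world accessible from w1 that forces ¬A ∨ A (namely w1) also forces A → (A → ¬A).

Yes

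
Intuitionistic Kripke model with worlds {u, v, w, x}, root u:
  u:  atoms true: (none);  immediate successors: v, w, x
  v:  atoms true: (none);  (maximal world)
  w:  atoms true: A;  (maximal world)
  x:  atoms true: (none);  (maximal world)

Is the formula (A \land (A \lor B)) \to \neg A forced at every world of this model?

Not every world: u \nVdash (A \land (A \lor B)) \to \neg A.
u \nVdash (A \land (A \lor B)) \to \neg A: at the accessible world w, w \Vdash A \land (A \lor B) but w \nVdash \neg A.
w \nVdash \neg A since w is accessible from w and w \Vdash A.

No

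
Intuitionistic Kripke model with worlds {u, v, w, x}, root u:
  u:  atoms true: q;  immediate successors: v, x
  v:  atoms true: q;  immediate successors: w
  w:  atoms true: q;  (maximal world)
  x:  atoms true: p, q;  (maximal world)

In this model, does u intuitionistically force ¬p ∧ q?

u ⊮ ¬p ∧ q since u fails ¬p.

No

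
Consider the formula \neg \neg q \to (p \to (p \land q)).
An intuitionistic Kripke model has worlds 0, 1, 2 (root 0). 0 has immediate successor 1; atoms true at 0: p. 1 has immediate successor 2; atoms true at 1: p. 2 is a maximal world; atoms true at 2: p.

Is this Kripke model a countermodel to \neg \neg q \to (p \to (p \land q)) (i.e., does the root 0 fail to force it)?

No

0 \Vdash \neg \neg q \to (p \to (p \land q)) vacuously: no world accessible from 0 forces the antecedent \neg \neg q.
So the root 0 forces \neg \neg q \to (p \to (p \land q)); the model is not a countermodel.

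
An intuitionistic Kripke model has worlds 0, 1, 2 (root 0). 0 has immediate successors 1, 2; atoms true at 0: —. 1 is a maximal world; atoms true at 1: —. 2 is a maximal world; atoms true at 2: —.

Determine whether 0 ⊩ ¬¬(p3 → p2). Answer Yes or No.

Yes

0 ⊩ ¬¬(p3 → p2): no world accessible from 0 forces ¬(p3 → p2).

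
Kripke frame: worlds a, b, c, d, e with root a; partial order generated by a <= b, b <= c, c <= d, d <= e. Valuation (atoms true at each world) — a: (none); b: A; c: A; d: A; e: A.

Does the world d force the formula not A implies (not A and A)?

d forces not A implies (not A and A) vacuously: no world accessible from d forces the antecedent not A.

Yes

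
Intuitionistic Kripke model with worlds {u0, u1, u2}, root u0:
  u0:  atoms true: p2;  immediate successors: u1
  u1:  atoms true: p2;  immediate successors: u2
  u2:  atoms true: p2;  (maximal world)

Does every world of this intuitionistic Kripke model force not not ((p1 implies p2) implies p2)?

u0 forces not not ((p1 implies p2) implies p2): no world accessible from u0 forces not ((p1 implies p2) implies p2).
Since the root u0 forces not not ((p1 implies p2) implies p2) and forcing is persistent (monotone upward), every world forces it.

Yes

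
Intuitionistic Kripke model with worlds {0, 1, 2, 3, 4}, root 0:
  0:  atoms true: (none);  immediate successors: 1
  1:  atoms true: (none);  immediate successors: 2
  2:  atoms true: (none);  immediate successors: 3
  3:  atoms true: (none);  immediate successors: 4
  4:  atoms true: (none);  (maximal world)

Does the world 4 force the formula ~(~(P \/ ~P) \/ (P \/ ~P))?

4 ||-/- ~(~(P \/ ~P) \/ (P \/ ~P)) since 4 is accessible from 4 and 4 ||- ~(P \/ ~P) \/ (P \/ ~P).
4 ||- ~(P \/ ~P) \/ (P \/ ~P) via the disjunct P \/ ~P.

No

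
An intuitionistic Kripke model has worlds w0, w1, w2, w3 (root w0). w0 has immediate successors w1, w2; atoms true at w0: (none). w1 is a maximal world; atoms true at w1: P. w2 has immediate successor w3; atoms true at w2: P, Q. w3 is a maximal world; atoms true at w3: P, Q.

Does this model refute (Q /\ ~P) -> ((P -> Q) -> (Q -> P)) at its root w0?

No

w0 ||- (Q /\ ~P) -> ((P -> Q) -> (Q -> P)) vacuously: no world accessible from w0 forces the antecedent Q /\ ~P.
So the root w0 forces (Q /\ ~P) -> ((P -> Q) -> (Q -> P)); the model is not a countermodel.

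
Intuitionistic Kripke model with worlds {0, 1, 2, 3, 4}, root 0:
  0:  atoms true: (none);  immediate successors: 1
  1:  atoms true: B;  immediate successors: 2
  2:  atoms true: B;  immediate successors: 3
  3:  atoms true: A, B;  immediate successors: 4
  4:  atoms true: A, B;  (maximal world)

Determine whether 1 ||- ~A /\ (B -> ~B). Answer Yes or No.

No

1 ||-/- ~A /\ (B -> ~B) since 1 fails ~A.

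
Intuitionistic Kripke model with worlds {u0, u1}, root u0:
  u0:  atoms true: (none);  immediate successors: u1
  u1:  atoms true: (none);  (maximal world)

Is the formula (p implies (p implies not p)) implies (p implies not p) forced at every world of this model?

Yes

u0 forces (p implies (p implies not p)) implies (p implies not p): every world accessible from u0 that forces p implies (p implies not p) (namely u0, u1) also forces p implies not p.
Since the root u0 forces (p implies (p implies not p)) implies (p implies not p) and forcing is persistent (monotone upward), every world forces it.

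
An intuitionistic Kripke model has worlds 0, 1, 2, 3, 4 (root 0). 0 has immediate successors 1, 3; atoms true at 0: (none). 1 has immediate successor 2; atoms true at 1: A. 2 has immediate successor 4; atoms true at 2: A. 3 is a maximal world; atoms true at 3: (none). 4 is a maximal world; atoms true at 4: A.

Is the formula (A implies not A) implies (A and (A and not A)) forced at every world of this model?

No

Not every world: 0 does not force (A implies not A) implies (A and (A and not A)).
0 does not force (A implies not A) implies (A and (A and not A)): at the accessible world 3, 3 forces A implies not A but 3 does not force A and (A and not A).
3 does not force A and (A and not A) since 3 fails A.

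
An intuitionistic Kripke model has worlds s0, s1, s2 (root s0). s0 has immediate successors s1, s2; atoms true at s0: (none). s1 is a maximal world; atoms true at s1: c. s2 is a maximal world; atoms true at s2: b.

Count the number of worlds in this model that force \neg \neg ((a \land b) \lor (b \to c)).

s0: does not force it — s0 \nVdash \neg \neg ((a \land b) \lor (b \to c)) since s2 is accessible from s0 and s2 \Vdash \neg ((a \land b) \lor (b \to c)).
s1: forces it.
s2: does not force it.
Worlds forcing the formula: {s1}.

1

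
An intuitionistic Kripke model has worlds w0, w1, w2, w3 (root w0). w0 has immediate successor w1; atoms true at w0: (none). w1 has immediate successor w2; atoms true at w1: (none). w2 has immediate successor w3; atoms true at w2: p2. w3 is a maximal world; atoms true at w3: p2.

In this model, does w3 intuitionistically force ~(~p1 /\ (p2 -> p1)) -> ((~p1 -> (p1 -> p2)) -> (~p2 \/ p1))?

w3 ||-/- ~(~p1 /\ (p2 -> p1)) -> ((~p1 -> (p1 -> p2)) -> (~p2 \/ p1)): already at w3 itself, w3 ||- ~(~p1 /\ (p2 -> p1)) but w3 ||-/- (~p1 -> (p1 -> p2)) -> (~p2 \/ p1).
w3 ||-/- (~p1 -> (p1 -> p2)) -> (~p2 \/ p1): already at w3 itself, w3 ||- ~p1 -> (p1 -> p2) but w3 ||-/- ~p2 \/ p1.
w3 ||-/- ~p2 \/ p1: neither disjunct is forced at w3.
w3 ||-/- ~p2 since w3 is accessible from w3 and w3 ||- p2.

No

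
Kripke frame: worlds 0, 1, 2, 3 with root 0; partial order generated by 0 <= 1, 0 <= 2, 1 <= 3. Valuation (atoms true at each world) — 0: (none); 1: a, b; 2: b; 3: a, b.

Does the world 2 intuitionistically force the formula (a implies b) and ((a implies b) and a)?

2 does not force (a implies b) and ((a implies b) and a) since 2 fails (a implies b) and a.

No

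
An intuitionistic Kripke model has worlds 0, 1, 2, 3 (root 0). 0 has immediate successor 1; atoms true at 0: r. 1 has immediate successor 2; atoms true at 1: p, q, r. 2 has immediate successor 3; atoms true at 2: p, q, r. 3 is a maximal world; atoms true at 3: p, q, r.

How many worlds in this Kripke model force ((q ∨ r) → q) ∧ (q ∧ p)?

0: does not force it — 0 ⊮ ((q ∨ r) → q) ∧ (q ∧ p) since 0 fails (q ∨ r) → q.
1: forces it.
2: forces it.
3: forces it.
Worlds forcing the formula: {1, 2, 3}.

3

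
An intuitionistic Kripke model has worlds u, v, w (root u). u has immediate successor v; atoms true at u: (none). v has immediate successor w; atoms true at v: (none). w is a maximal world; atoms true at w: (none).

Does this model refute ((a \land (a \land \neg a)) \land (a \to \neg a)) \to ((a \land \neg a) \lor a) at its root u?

u \Vdash ((a \land (a \land \neg a)) \land (a \to \neg a)) \to ((a \land \neg a) \lor a) vacuously: no world accessible from u forces the antecedent (a \land (a \land \neg a)) \land (a \to \neg a).
So the root u forces ((a \land (a \land \neg a)) \land (a \to \neg a)) \to ((a \land \neg a) \lor a); the model is not a countermodel.

No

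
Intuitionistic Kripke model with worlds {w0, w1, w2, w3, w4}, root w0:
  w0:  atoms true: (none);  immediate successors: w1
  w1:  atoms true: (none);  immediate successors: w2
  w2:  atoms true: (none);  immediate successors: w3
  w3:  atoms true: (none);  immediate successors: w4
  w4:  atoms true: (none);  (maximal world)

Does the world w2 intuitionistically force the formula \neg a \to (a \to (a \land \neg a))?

w2 \Vdash \neg a \to (a \to (a \land \neg a)): every world accessible from w2 that forces \neg a (namely w2, w3, w4) also forces a \to (a \land \neg a).

Yes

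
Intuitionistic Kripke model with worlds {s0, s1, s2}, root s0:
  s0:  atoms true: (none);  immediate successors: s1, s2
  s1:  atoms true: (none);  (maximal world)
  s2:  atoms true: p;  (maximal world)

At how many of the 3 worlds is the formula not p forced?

1

s0: does not force it — s0 does not force not p since s2 is accessible from s0 and s2 forces p.
s1: forces it.
s2: does not force it — s2 does not force not p since s2 is accessible from s2 and s2 forces p.
Worlds forcing the formula: {s1}.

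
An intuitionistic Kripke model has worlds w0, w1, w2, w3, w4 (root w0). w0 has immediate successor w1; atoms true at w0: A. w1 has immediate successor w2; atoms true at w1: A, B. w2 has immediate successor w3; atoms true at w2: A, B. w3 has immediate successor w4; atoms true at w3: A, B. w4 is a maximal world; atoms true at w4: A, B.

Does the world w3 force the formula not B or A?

Yes

w3 forces not B or A via the disjunct A.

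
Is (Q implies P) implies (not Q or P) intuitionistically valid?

No

This is the material-implication-as-disjunction principle, which is not intuitionistically valid.
A Kripke countermodel: worlds s0, s1; order generated by s0 <= s1; atoms true at each world — s0:{}; s1:{P,Q}.
s0 does not force (Q implies P) implies (not Q or P): already at s0 itself, s0 forces Q implies P but s0 does not force not Q or P.
s0 does not force not Q or P: neither disjunct is forced at s0.
s0 does not force not Q since s1 is accessible from s0 and s1 forces Q.
So the root s0 does not force the formula.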